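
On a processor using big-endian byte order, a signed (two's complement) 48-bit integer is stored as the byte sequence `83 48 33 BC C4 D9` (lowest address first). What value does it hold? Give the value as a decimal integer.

-137128847817511

Big-endian: lowest address holds the most-significant byte.
The bytes are already most-significant first: 0x834833BCC4D9.
Top bit is set, so as a signed 48-bit value this is 0x834833BCC4D9 − 2^48 = -137128847817511.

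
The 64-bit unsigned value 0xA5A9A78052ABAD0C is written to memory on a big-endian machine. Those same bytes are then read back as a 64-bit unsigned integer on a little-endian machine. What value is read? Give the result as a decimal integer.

Stored big-endian, the bytes at ascending addresses are A5 A9 A7 80 52 AB AD 0C.
Read back as little-endian, the first byte is least significant, giving 0x0CADAB5280A7A9A5.
0x0CADAB5280A7A9A5 = 913574670260218277.

913574670260218277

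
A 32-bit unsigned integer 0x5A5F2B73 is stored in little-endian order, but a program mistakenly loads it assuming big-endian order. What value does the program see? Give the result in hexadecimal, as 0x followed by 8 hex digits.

0x732B5F5A

Stored little-endian, the bytes at ascending addresses are 73 2B 5F 5A.
Read back as big-endian, the last byte is least significant, giving 0x732B5F5A.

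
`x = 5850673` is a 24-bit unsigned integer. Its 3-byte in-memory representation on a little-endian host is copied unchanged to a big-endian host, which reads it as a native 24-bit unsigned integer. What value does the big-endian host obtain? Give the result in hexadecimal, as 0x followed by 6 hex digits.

0x314659

5850673 in 24-bit hexadecimal is 0x594631.
Stored little-endian, the bytes at ascending addresses are 31 46 59.
Read back as big-endian, the last byte is least significant, giving 0x314659.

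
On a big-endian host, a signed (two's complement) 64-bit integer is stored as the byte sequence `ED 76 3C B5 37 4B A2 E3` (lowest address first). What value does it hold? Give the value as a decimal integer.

-1335813490454322461

Big-endian stores the most-significant byte at the lowest address.
The bytes are already most-significant first: 0xED763CB5374BA2E3.
Top bit is set, so as a signed 64-bit value this is 0xED763CB5374BA2E3 − 2^64 = -1335813490454322461.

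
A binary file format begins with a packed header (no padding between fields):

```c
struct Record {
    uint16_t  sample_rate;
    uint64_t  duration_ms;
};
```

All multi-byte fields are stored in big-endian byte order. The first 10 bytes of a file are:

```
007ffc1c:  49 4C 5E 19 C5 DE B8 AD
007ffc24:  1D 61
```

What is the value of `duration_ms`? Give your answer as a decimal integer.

`duration_ms` follows `sample_rate` (2 bytes), so it starts at byte offset 2 and occupies 8 bytes.
Bytes at offsets 2..9: 5E 19 C5 DE B8 AD 1D 61.
Big-endian stores the most-significant byte at the lowest address.
The bytes are already most-significant first: 0x5E19C5DEB8AD1D61.
0x5E19C5DEB8AD1D61 = 6780668274354756961.

6780668274354756961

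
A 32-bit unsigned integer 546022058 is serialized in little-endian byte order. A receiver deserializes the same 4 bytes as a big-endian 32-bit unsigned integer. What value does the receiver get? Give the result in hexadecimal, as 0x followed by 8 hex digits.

546022058 in 32-bit hexadecimal is 0x208BA2AA.
Stored little-endian, the bytes at ascending addresses are AA A2 8B 20.
Read back as big-endian, the last byte is least significant, giving 0xAAA28B20.

0xAAA28B20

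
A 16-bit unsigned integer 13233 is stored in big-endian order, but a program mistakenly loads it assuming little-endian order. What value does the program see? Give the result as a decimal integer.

45363

13233 in 16-bit hexadecimal is 0x33B1.
Stored big-endian, the bytes at ascending addresses are 33 B1.
Read back as little-endian, the first byte is least significant, giving 0xB133.
0xB133 = 45363.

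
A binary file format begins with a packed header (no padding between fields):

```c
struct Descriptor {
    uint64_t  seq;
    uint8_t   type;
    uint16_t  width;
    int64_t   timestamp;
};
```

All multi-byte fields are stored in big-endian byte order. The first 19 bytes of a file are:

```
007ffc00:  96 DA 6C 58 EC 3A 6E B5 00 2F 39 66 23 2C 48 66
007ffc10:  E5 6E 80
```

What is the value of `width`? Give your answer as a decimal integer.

`width` follows `seq` (8 B), `type` (1 B), so it starts at offset 8 + 1 = 9 and occupies 2 bytes.
Bytes at offsets 9..10: 2F 39.
Big-endian: lowest address holds the most-significant byte.
The bytes are already most-significant first: 0x2F39.
0x2F39 = 12089.

12089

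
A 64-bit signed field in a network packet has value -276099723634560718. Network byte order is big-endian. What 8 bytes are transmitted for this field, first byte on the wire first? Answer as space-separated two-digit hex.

FC 2B 18 C3 A2 2D B1 32

Two's complement of -276099723634560718 in 64 bits: 276099723634560718 = 0x03D4E73C5DD24ECE; invert → 0xFC2B18C3A22DB131; add 1 → 0xFC2B18C3A22DB132.
Split into bytes (most-significant first): FC 2B 18 C3 A2 2D B1 32.
Big-endian: lowest address holds the most-significant byte.
So the memory order matches the most-significant-first order: FC 2B 18 C3 A2 2D B1 32.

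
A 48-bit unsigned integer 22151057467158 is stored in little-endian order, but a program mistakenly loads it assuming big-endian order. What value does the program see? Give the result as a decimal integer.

22151057467158 in 48-bit hexadecimal is 0x142571E96716.
Stored little-endian, the bytes at ascending addresses are 16 67 E9 71 25 14.
Read back as big-endian, the last byte is least significant, giving 0x1667E9712514.
0x1667E9712514 = 24635553948948.

24635553948948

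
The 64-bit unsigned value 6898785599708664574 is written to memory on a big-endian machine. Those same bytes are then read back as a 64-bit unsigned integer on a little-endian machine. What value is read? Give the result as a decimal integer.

6898785599708664574 in 64-bit hexadecimal is 0x5FBD68F39C3712FE.
Stored big-endian, the bytes at ascending addresses are 5F BD 68 F3 9C 37 12 FE.
Read back as little-endian, the first byte is least significant, giving 0xFE12379CF368BD5F.
0xFE12379CF368BD5F = 18307756582452641119.

18307756582452641119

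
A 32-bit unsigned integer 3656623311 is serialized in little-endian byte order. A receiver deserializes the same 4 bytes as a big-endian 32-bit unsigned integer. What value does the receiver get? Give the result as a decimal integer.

3656623311 in 32-bit hexadecimal is 0xD9F3A4CF.
Stored little-endian, the bytes at ascending addresses are CF A4 F3 D9.
Read back as big-endian, the last byte is least significant, giving 0xCFA4F3D9.
0xCFA4F3D9 = 3483694041.

3483694041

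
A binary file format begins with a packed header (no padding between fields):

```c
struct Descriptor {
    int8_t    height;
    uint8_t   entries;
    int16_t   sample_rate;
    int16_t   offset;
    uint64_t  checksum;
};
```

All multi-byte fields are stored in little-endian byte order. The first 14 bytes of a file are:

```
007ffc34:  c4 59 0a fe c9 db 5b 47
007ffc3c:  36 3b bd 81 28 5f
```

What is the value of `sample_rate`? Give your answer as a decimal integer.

`sample_rate` follows `height` (1 B), `entries` (1 B), so it starts at offset 1 + 1 = 2 and occupies 2 bytes.
Bytes at offsets 2..3: 0A FE.
In little-endian order the low byte comes first in memory.
Reassemble most-significant byte first: FE 0A → 0xFE0A.
Top bit is set, so as a signed 16-bit value this is 0xFE0A − 2^16 = -502.

-502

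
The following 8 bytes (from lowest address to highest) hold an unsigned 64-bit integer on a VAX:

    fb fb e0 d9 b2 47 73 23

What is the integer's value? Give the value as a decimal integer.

In little-endian order the low byte comes first in memory.
Reassemble most-significant byte first: 23 73 47 B2 D9 E0 FB FB → 0x237347B2D9E0FBFB.
0x237347B2D9E0FBFB = 2554464247134354427.

2554464247134354427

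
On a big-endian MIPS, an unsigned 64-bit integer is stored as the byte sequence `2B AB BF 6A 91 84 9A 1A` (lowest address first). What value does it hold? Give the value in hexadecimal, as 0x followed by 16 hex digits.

Big-endian stores the most-significant byte at the lowest address.
The bytes are already most-significant first: 0x2BABBF6A91849A1A.

0x2BABBF6A91849A1A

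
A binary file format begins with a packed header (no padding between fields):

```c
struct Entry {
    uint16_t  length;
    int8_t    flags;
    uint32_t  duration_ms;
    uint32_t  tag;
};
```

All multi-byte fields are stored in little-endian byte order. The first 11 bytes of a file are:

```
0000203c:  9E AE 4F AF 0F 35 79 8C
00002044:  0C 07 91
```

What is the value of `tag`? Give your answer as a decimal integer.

2433158284

`tag` follows `length` (2 B), `flags` (1 B), `duration_ms` (4 B), so it starts at offset 2 + 1 + 4 = 7 and occupies 4 bytes.
Bytes at offsets 7..10: 8C 0C 07 91.
Little-endian: lowest address holds the least-significant byte.
Reassemble most-significant byte first: 91 07 0C 8C → 0x91070C8C.
0x91070C8C = 2433158284.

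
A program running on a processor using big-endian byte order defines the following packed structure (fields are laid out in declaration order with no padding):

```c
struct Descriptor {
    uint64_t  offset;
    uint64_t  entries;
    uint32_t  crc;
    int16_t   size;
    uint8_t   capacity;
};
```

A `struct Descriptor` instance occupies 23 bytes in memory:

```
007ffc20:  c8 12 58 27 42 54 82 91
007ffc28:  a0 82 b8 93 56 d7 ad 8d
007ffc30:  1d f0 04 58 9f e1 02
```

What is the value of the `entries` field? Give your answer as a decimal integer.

11566009735997533581

`entries` follows `offset` (8 bytes), so it starts at byte offset 8 and occupies 8 bytes.
Bytes at offsets 8..15: A0 82 B8 93 56 D7 AD 8D.
Big-endian: lowest address holds the most-significant byte.
The bytes are already most-significant first: 0xA082B89356D7AD8D.
0xA082B89356D7AD8D = 11566009735997533581.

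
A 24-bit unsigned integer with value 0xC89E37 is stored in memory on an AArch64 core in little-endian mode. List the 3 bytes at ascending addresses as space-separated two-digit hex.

37 9E C8

Split into bytes (most-significant first): C8 9E 37.
In little-endian order the low byte comes first in memory.
So at ascending addresses the bytes are 37 9E C8.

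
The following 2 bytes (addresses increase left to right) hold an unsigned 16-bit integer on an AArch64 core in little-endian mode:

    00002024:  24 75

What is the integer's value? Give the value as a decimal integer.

Little-endian stores the least-significant byte at the lowest address.
Reassemble most-significant byte first: 75 24 → 0x7524.
0x7524 = 29988.

29988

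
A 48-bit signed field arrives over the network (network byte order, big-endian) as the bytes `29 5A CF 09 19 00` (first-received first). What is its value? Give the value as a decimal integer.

In big-endian order the high byte comes first in memory.
The bytes are already most-significant first: 0x295ACF091900.
0x295ACF091900 = 45469997275392.

45469997275392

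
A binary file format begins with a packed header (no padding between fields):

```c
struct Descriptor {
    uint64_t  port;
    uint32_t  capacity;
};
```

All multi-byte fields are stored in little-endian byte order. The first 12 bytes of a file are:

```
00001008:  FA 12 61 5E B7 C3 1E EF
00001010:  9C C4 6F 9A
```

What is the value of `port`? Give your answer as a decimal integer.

17230424416695948026

`port` is the first field, at byte offset 0, occupying 8 bytes.
Bytes at offsets 0..7: FA 12 61 5E B7 C3 1E EF.
Little-endian: lowest address holds the least-significant byte.
Reassemble most-significant byte first: EF 1E C3 B7 5E 61 12 FA → 0xEF1EC3B75E6112FA.
0xEF1EC3B75E6112FA = 17230424416695948026.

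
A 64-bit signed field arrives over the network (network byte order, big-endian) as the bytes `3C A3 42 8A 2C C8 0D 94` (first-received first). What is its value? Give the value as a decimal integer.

Big-endian: lowest address holds the most-significant byte.
The bytes are already most-significant first: 0x3CA3428A2CC80D94.
0x3CA3428A2CC80D94 = 4369409224703741332.

4369409224703741332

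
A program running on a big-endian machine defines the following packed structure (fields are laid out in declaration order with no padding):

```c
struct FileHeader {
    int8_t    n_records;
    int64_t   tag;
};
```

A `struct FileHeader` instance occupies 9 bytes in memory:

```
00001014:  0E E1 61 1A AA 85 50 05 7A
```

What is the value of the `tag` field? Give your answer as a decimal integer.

`tag` follows `n_records` (1 byte), so it starts at byte offset 1 and occupies 8 bytes.
Bytes at offsets 1..8: E1 61 1A AA 85 50 05 7A.
Big-endian: lowest address holds the most-significant byte.
The bytes are already most-significant first: 0xE1611AAA8550057A.
Top bit is set, so as a signed 64-bit value this is 0xE1611AAA8550057A − 2^64 = -2206453022751455878.

-2206453022751455878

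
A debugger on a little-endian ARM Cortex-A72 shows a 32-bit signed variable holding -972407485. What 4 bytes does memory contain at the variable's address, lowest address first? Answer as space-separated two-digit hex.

43 3D 0A C6

Two's complement of -972407485 in 32 bits: 972407485 = 0x39F5C2BD; invert → 0xC60A3D42; add 1 → 0xC60A3D43.
Split into bytes (most-significant first): C6 0A 3D 43.
Little-endian stores the least-significant byte at the lowest address.
So at ascending addresses the bytes are 43 3D 0A C6.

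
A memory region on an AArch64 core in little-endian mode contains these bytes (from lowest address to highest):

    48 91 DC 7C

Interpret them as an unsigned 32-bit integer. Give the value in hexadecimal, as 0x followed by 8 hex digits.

Little-endian stores the least-significant byte at the lowest address.
Reassemble most-significant byte first: 7C DC 91 48 → 0x7CDC9148.

0x7CDC9148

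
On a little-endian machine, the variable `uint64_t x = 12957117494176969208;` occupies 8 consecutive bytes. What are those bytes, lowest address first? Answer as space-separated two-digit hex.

12957117494176969208 in hexadecimal, padded to 64 bits, is 0xB3D0EDB6116AF1F8.
Split into bytes (most-significant first): B3 D0 ED B6 11 6A F1 F8.
Little-endian stores the least-significant byte at the lowest address.
So at ascending addresses the bytes are F8 F1 6A 11 B6 ED D0 B3.

F8 F1 6A 11 B6 ED D0 B3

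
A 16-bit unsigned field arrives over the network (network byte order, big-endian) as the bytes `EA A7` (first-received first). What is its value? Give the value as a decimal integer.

Big-endian stores the most-significant byte at the lowest address.
The bytes are already most-significant first: 0xEAA7.
0xEAA7 = 60071.

60071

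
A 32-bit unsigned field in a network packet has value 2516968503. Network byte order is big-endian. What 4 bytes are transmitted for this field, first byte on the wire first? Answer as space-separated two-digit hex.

96 05 E4 37

2516968503 in hexadecimal, padded to 32 bits, is 0x9605E437.
Split into bytes (most-significant first): 96 05 E4 37.
Big-endian: lowest address holds the most-significant byte.
So the memory order matches the most-significant-first order: 96 05 E4 37.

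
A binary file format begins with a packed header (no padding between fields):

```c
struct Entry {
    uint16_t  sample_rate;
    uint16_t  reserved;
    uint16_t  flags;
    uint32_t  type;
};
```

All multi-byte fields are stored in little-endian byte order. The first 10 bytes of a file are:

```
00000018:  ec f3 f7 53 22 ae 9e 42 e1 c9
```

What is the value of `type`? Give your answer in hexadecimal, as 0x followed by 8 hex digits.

0xC9E1429E

`type` follows `sample_rate` (2 B), `reserved` (2 B), `flags` (2 B), so it starts at offset 2 + 2 + 2 = 6 and occupies 4 bytes.
Bytes at offsets 6..9: 9E 42 E1 C9.
Little-endian stores the least-significant byte at the lowest address.
Reassemble most-significant byte first: C9 E1 42 9E → 0xC9E1429E.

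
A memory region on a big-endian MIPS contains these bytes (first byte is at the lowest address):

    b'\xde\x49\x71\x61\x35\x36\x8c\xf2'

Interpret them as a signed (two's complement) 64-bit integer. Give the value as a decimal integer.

Big-endian: lowest address holds the most-significant byte.
The bytes are already most-significant first: 0xDE49716135368CF2.
Top bit is set, so as a signed 64-bit value this is 0xDE49716135368CF2 − 2^64 = -2429285861671138062.

-2429285861671138062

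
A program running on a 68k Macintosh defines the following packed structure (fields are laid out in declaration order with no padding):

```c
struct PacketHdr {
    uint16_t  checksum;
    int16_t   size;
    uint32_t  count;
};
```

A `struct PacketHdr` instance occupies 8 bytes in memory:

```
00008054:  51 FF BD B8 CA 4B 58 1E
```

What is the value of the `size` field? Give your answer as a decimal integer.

`size` follows `checksum` (2 bytes), so it starts at byte offset 2 and occupies 2 bytes.
Bytes at offsets 2..3: BD B8.
Big-endian stores the most-significant byte at the lowest address.
The bytes are already most-significant first: 0xBDB8.
Top bit is set, so as a signed 16-bit value this is 0xBDB8 − 2^16 = -16968.

-16968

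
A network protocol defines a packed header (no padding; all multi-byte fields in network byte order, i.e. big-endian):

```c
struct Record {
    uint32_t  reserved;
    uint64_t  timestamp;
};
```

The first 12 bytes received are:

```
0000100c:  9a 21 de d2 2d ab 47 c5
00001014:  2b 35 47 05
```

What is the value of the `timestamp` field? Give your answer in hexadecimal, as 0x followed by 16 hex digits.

0x2DAB47C52B354705

`timestamp` follows `reserved` (4 bytes), so it starts at byte offset 4 and occupies 8 bytes.
Bytes at offsets 4..11: 2D AB 47 C5 2B 35 47 05.
In big-endian order the high byte comes first in memory.
The bytes are already most-significant first: 0x2DAB47C52B354705.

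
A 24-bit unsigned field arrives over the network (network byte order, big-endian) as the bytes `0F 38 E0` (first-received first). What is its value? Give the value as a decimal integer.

997600

Big-endian: lowest address holds the most-significant byte.
The bytes are already most-significant first: 0x0F38E0.
0x0F38E0 = 997600.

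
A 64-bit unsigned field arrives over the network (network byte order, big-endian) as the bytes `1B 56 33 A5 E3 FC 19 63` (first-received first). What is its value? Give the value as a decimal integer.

Big-endian stores the most-significant byte at the lowest address.
The bytes are already most-significant first: 0x1B5633A5E3FC1963.
0x1B5633A5E3FC1963 = 1969818674608740707.

1969818674608740707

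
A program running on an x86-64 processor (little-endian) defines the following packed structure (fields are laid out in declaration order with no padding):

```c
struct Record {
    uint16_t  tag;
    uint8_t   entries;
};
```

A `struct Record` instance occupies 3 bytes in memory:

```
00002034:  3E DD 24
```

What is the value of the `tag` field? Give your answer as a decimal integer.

`tag` is the first field, at byte offset 0, occupying 2 bytes.
Bytes at offsets 0..1: 3E DD.
In little-endian order the low byte comes first in memory.
Reassemble most-significant byte first: DD 3E → 0xDD3E.
0xDD3E = 56638.

56638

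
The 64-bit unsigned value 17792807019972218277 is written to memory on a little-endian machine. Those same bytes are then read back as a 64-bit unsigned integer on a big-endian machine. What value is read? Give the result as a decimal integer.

11911323781060095222

17792807019972218277 in 64-bit hexadecimal is 0xF6ECBFB6DE854DA5.
Stored little-endian, the bytes at ascending addresses are A5 4D 85 DE B6 BF EC F6.
Read back as big-endian, the last byte is least significant, giving 0xA54D85DEB6BFECF6.
0xA54D85DEB6BFECF6 = 11911323781060095222.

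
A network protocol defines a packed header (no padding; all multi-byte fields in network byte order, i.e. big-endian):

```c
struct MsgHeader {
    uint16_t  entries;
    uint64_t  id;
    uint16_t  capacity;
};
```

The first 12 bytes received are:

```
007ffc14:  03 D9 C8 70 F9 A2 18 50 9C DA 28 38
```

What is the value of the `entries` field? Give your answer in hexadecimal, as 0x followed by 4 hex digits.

`entries` is the first field, at byte offset 0, occupying 2 bytes.
Bytes at offsets 0..1: 03 D9.
Big-endian: lowest address holds the most-significant byte.
The bytes are already most-significant first: 0x03D9.

0x03D9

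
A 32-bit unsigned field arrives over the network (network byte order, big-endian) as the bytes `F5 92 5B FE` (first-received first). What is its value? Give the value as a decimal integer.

In big-endian order the high byte comes first in memory.
The bytes are already most-significant first: 0xF5925BFE.
0xF5925BFE = 4120009726.

4120009726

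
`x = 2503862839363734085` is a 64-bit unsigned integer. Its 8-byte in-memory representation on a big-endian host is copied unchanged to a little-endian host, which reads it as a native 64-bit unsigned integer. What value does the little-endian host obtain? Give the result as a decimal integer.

5010979726194491170

2503862839363734085 in 64-bit hexadecimal is 0x22BF81FC82938A45.
Stored big-endian, the bytes at ascending addresses are 22 BF 81 FC 82 93 8A 45.
Read back as little-endian, the first byte is least significant, giving 0x458A9382FC81BF22.
0x458A9382FC81BF22 = 5010979726194491170.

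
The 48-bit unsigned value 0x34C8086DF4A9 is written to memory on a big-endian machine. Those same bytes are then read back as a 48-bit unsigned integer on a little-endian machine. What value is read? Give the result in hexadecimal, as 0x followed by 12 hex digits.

0xA9F46D08C834

Stored big-endian, the bytes at ascending addresses are 34 C8 08 6D F4 A9.
Read back as little-endian, the first byte is least significant, giving 0xA9F46D08C834.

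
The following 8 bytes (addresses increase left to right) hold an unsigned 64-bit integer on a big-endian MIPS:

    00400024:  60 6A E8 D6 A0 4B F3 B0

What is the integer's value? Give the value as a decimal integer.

6947621383682388912

In big-endian order the high byte comes first in memory.
The bytes are already most-significant first: 0x606AE8D6A04BF3B0.
0x606AE8D6A04BF3B0 = 6947621383682388912.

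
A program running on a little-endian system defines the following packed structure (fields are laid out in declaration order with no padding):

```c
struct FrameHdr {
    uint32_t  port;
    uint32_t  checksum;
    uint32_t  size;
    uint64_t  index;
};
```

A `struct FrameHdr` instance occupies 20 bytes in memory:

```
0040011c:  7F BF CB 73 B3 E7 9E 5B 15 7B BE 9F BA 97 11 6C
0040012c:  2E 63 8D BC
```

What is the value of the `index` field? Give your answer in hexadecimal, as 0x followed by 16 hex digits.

0xBC8D632E6C1197BA

`index` follows `port` (4 B), `checksum` (4 B), `size` (4 B), so it starts at offset 4 + 4 + 4 = 12 and occupies 8 bytes.
Bytes at offsets 12..19: BA 97 11 6C 2E 63 8D BC.
Little-endian stores the least-significant byte at the lowest address.
Reassemble most-significant byte first: BC 8D 63 2E 6C 11 97 BA → 0xBC8D632E6C1197BA.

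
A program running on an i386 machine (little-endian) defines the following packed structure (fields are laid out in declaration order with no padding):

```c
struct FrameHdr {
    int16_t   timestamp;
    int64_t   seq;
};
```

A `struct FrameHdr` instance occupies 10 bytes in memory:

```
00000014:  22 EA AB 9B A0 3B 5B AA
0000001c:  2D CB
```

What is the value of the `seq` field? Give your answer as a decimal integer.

-3806198801239073877

`seq` follows `timestamp` (2 bytes), so it starts at byte offset 2 and occupies 8 bytes.
Bytes at offsets 2..9: AB 9B A0 3B 5B AA 2D CB.
In little-endian order the low byte comes first in memory.
Reassemble most-significant byte first: CB 2D AA 5B 3B A0 9B AB → 0xCB2DAA5B3BA09BAB.
Top bit is set, so as a signed 64-bit value this is 0xCB2DAA5B3BA09BAB − 2^64 = -3806198801239073877.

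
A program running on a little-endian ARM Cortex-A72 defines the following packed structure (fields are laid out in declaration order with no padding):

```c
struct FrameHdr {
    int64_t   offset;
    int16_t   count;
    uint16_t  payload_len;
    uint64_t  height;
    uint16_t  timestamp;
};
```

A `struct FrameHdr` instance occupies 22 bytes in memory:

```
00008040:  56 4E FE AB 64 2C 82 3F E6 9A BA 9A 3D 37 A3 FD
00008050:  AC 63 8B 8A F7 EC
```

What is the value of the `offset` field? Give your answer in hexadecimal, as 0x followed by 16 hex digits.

0x3F822C64ABFE4E56

`offset` is the first field, at byte offset 0, occupying 8 bytes.
Bytes at offsets 0..7: 56 4E FE AB 64 2C 82 3F.
Little-endian: lowest address holds the least-significant byte.
Reassemble most-significant byte first: 3F 82 2C 64 AB FE 4E 56 → 0x3F822C64ABFE4E56.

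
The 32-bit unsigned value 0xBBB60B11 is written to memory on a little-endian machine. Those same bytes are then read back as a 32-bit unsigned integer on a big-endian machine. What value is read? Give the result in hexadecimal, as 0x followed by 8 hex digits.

Stored little-endian, the bytes at ascending addresses are 11 0B B6 BB.
Read back as big-endian, the last byte is least significant, giving 0x110BB6BB.

0x110BB6BB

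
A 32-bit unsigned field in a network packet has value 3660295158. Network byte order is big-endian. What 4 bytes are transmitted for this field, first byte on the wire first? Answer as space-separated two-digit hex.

DA 2B AB F6

3660295158 in hexadecimal, padded to 32 bits, is 0xDA2BABF6.
Split into bytes (most-significant first): DA 2B AB F6.
Big-endian: lowest address holds the most-significant byte.
So the memory order matches the most-significant-first order: DA 2B AB F6.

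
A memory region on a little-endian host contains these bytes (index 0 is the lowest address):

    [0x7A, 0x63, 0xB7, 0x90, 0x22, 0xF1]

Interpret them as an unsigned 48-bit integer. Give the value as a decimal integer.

265130759119738

Little-endian: lowest address holds the least-significant byte.
Reassemble most-significant byte first: F1 22 90 B7 63 7A → 0xF12290B7637A.
0xF12290B7637A = 265130759119738.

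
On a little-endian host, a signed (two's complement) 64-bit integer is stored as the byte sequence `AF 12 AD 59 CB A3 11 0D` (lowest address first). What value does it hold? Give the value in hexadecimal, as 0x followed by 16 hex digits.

0x0D11A3CB59AD12AF

In little-endian order the low byte comes first in memory.
Reassemble most-significant byte first: 0D 11 A3 CB 59 AD 12 AF → 0x0D11A3CB59AD12AF.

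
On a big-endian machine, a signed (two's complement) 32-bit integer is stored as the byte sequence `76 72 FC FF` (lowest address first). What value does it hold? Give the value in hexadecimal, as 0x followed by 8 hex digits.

0x7672FCFF

In big-endian order the high byte comes first in memory.
The bytes are already most-significant first: 0x7672FCFF.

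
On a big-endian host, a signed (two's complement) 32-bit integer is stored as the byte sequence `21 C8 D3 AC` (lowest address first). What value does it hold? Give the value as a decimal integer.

566809516

In big-endian order the high byte comes first in memory.
The bytes are already most-significant first: 0x21C8D3AC.
0x21C8D3AC = 566809516.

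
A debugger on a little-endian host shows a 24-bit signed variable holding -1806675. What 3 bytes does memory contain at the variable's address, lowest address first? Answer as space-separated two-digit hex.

AD 6E E4

Two's complement of -1806675 in 24 bits: 1806675 = 0x1B9153; invert → 0xE46EAC; add 1 → 0xE46EAD.
Split into bytes (most-significant first): E4 6E AD.
Little-endian stores the least-significant byte at the lowest address.
So at ascending addresses the bytes are AD 6E E4.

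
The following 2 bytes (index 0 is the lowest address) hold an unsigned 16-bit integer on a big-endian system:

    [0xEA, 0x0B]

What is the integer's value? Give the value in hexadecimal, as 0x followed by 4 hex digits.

0xEA0B

In big-endian order the high byte comes first in memory.
The bytes are already most-significant first: 0xEA0B.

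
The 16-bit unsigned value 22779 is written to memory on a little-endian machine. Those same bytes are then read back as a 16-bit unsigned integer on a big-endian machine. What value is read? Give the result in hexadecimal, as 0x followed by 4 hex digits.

22779 in 16-bit hexadecimal is 0x58FB.
Stored little-endian, the bytes at ascending addresses are FB 58.
Read back as big-endian, the last byte is least significant, giving 0xFB58.

0xFB58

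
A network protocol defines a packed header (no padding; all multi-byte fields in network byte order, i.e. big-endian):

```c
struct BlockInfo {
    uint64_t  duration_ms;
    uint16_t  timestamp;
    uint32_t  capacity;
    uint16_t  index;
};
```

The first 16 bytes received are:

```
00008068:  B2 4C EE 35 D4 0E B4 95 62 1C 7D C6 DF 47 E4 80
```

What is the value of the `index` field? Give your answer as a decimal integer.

`index` follows `duration_ms` (8 B), `timestamp` (2 B), `capacity` (4 B), so it starts at offset 8 + 2 + 4 = 14 and occupies 2 bytes.
Bytes at offsets 14..15: E4 80.
Big-endian: lowest address holds the most-significant byte.
The bytes are already most-significant first: 0xE480.
0xE480 = 58496.

58496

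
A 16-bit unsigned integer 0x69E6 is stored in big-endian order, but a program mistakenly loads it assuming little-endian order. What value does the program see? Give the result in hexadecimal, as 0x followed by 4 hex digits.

Stored big-endian, the bytes at ascending addresses are 69 E6.
Read back as little-endian, the first byte is least significant, giving 0xE669.

0xE669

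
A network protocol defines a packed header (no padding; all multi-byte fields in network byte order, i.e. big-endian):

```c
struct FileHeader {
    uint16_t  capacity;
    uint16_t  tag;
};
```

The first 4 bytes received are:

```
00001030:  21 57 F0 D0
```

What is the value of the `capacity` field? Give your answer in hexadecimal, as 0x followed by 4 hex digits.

0x2157

`capacity` is the first field, at byte offset 0, occupying 2 bytes.
Bytes at offsets 0..1: 21 57.
Big-endian: lowest address holds the most-significant byte.
The bytes are already most-significant first: 0x2157.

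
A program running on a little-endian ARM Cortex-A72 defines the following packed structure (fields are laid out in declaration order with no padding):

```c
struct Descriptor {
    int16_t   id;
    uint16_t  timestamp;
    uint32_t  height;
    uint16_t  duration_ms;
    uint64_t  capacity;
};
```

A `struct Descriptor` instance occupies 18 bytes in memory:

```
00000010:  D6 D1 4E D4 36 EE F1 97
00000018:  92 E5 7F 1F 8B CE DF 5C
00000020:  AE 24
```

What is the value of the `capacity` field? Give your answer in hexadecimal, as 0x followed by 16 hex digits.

0x24AE5CDFCE8B1F7F

`capacity` follows `id` (2 B), `timestamp` (2 B), `height` (4 B), `duration_ms` (2 B), so it starts at offset 2 + 2 + 4 + 2 = 10 and occupies 8 bytes.
Bytes at offsets 10..17: 7F 1F 8B CE DF 5C AE 24.
Little-endian: lowest address holds the least-significant byte.
Reassemble most-significant byte first: 24 AE 5C DF CE 8B 1F 7F → 0x24AE5CDFCE8B1F7F.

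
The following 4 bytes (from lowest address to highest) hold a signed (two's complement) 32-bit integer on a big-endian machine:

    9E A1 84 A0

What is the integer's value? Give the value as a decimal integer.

-1633581920

Big-endian stores the most-significant byte at the lowest address.
The bytes are already most-significant first: 0x9EA184A0.
Top bit is set, so as a signed 32-bit value this is 0x9EA184A0 − 2^32 = -1633581920.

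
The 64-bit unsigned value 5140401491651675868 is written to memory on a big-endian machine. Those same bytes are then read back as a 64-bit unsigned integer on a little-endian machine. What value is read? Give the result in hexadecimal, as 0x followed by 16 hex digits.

5140401491651675868 in 64-bit hexadecimal is 0x47565FEBF0C946DC.
Stored big-endian, the bytes at ascending addresses are 47 56 5F EB F0 C9 46 DC.
Read back as little-endian, the first byte is least significant, giving 0xDC46C9F0EB5F5647.

0xDC46C9F0EB5F5647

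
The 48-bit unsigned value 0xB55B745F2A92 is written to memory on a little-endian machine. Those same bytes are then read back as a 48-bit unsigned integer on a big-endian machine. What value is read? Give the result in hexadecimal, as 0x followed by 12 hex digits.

Stored little-endian, the bytes at ascending addresses are 92 2A 5F 74 5B B5.
Read back as big-endian, the last byte is least significant, giving 0x922A5F745BB5.

0x922A5F745BB5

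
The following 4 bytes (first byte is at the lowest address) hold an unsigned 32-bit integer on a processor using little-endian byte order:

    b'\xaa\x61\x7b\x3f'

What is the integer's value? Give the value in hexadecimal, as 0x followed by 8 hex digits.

0x3F7B61AA

Little-endian: lowest address holds the least-significant byte.
Reassemble most-significant byte first: 3F 7B 61 AA → 0x3F7B61AA.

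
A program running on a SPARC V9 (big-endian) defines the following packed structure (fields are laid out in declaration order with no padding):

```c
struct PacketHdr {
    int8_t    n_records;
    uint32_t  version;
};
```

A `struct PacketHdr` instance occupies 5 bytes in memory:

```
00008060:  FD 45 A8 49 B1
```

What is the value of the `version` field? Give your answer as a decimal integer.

1168656817

`version` follows `n_records` (1 byte), so it starts at byte offset 1 and occupies 4 bytes.
Bytes at offsets 1..4: 45 A8 49 B1.
In big-endian order the high byte comes first in memory.
The bytes are already most-significant first: 0x45A849B1.
0x45A849B1 = 1168656817.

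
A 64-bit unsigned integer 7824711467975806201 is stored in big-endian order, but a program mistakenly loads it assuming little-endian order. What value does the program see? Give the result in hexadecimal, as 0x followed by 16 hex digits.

0xF98C9F7E9FF5966C

7824711467975806201 in 64-bit hexadecimal is 0x6C96F59F7E9F8CF9.
Stored big-endian, the bytes at ascending addresses are 6C 96 F5 9F 7E 9F 8C F9.
Read back as little-endian, the first byte is least significant, giving 0xF98C9F7E9FF5966C.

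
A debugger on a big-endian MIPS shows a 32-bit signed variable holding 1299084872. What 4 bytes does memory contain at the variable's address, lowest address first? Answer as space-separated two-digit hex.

4D 6E 76 48

1299084872 in hexadecimal, padded to 32 bits, is 0x4D6E7648.
Split into bytes (most-significant first): 4D 6E 76 48.
Big-endian: lowest address holds the most-significant byte.
So the memory order matches the most-significant-first order: 4D 6E 76 48.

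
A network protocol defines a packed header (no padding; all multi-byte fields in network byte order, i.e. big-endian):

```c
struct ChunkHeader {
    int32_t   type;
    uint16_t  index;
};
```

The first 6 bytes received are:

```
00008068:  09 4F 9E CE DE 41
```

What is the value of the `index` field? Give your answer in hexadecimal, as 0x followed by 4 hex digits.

`index` follows `type` (4 bytes), so it starts at byte offset 4 and occupies 2 bytes.
Bytes at offsets 4..5: DE 41.
In big-endian order the high byte comes first in memory.
The bytes are already most-significant first: 0xDE41.

0xDE41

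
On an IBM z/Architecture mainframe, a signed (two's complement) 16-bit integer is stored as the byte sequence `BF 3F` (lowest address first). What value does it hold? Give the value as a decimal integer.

-16577

Big-endian stores the most-significant byte at the lowest address.
The bytes are already most-significant first: 0xBF3F.
Top bit is set, so as a signed 16-bit value this is 0xBF3F − 2^16 = -16577.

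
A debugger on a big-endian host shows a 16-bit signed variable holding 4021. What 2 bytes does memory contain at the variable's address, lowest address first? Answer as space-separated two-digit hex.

0F B5

4021 in hexadecimal, padded to 16 bits, is 0x0FB5.
Split into bytes (most-significant first): 0F B5.
Big-endian stores the most-significant byte at the lowest address.
So the memory order matches the most-significant-first order: 0F B5.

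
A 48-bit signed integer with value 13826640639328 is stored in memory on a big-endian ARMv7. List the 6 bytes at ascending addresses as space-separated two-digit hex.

0C 93 44 00 F5 60

13826640639328 in hexadecimal, padded to 48 bits, is 0x0C934400F560.
Split into bytes (most-significant first): 0C 93 44 00 F5 60.
In big-endian order the high byte comes first in memory.
So the memory order matches the most-significant-first order: 0C 93 44 00 F5 60.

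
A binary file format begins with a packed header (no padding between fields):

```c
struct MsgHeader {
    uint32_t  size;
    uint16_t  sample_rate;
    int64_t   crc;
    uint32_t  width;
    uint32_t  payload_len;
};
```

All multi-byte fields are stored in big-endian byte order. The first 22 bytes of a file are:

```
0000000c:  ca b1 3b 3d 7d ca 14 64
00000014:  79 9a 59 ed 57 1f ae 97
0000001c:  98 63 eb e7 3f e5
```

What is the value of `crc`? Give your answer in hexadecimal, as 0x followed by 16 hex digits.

0x1464799A59ED571F

`crc` follows `size` (4 B), `sample_rate` (2 B), so it starts at offset 4 + 2 = 6 and occupies 8 bytes.
Bytes at offsets 6..13: 14 64 79 9A 59 ED 57 1F.
Big-endian stores the most-significant byte at the lowest address.
The bytes are already most-significant first: 0x1464799A59ED571F.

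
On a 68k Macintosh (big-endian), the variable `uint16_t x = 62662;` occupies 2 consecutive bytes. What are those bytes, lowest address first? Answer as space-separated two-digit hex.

F4 C6

62662 in hexadecimal, padded to 16 bits, is 0xF4C6.
Split into bytes (most-significant first): F4 C6.
Big-endian stores the most-significant byte at the lowest address.
So the memory order matches the most-significant-first order: F4 C6.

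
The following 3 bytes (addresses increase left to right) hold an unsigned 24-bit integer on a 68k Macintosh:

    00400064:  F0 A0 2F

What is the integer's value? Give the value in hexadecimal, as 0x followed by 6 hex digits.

0xF0A02F

In big-endian order the high byte comes first in memory.
The bytes are already most-significant first: 0xF0A02F.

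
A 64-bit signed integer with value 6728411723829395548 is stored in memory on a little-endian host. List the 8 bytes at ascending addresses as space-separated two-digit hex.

6728411723829395548 in hexadecimal, padded to 64 bits, is 0x5D601ED06D6CC05C.
Split into bytes (most-significant first): 5D 60 1E D0 6D 6C C0 5C.
Little-endian stores the least-significant byte at the lowest address.
So at ascending addresses the bytes are 5C C0 6C 6D D0 1E 60 5D.

5C C0 6C 6D D0 1E 60 5D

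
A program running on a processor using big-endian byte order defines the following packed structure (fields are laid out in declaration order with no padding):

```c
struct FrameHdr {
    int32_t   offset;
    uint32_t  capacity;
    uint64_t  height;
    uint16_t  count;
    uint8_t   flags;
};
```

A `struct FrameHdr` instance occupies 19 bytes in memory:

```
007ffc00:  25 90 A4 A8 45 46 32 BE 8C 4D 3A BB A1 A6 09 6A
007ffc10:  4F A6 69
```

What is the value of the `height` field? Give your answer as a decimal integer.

`height` follows `offset` (4 B), `capacity` (4 B), so it starts at offset 4 + 4 = 8 and occupies 8 bytes.
Bytes at offsets 8..15: 8C 4D 3A BB A1 A6 09 6A.
In big-endian order the high byte comes first in memory.
The bytes are already most-significant first: 0x8C4D3ABBA1A6096A.
0x8C4D3ABBA1A6096A = 10109801316061940074.

10109801316061940074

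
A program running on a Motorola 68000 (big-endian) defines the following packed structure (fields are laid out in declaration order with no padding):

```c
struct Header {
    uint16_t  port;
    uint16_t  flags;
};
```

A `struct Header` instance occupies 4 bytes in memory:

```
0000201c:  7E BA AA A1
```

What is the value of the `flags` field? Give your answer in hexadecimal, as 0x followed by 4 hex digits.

`flags` follows `port` (2 bytes), so it starts at byte offset 2 and occupies 2 bytes.
Bytes at offsets 2..3: AA A1.
In big-endian order the high byte comes first in memory.
The bytes are already most-significant first: 0xAAA1.

0xAAA1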